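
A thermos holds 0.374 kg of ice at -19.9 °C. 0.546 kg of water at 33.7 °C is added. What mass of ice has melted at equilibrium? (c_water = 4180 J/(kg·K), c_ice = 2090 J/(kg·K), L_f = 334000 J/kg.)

Cooling the water to 0 °C releases 0.546·4180·33.7 = 76913 J.
Warming the ice to 0 °C takes 0.374·2090·19.9 = 15555 J, leaving 61358 J for melting.
To melt every bit of ice: 0.374·334000 = 124916 J.
61358 J < 124916 J, so only part of the ice melts and the system sits at 0 °C.
m_melted·334000 = 61358  ⇒  m_melted ≈ 0.1837 kg.

m_melted ≈ 0.184 kg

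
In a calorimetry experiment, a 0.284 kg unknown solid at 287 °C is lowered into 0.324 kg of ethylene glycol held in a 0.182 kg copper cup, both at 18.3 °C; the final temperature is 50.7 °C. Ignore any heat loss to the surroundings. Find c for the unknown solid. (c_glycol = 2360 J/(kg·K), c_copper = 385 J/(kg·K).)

c ≈ 403 J/(kg·K)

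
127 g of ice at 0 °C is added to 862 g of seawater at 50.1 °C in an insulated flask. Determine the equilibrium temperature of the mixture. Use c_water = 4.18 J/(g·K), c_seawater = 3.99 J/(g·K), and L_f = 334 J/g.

T_f ≈ 32.7 °C

Heat gained plus heat lost sum to zero:
melt ice: 127·334 = 42418
  meltwater 0→T: 127·4.18·T = 530.86 T
  seawater cools: 862·3.99·(T − 50.1) = 3439.4(T − 50.1)
3970.2 T = 172313 − 42418 = 129895
T ≈ 32.72 °C. Since T > 0 °C, the all-ice-melts assumption holds.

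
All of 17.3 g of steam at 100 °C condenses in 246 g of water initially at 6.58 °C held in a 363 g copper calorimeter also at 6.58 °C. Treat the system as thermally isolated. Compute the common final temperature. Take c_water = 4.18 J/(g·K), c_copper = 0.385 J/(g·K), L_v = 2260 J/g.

T_f ≈ 43.5 °C

Taking heat into each body as positive, Σ m c ΔT = 0:
condense steam: −17.3·2260 = −39098
  condensed water 100 °C→T: 72.31(T − 100)
  original water: 1028.3(T − 6.58)
  copper cup: 363·0.385·(T − 6.58) = 139.75(T − 6.58)
1240.3 T = 39098 + 7231.4 + 7685.7 = 54015
T ≈ 43.55 °C, under the boiling point, so the assumption holds.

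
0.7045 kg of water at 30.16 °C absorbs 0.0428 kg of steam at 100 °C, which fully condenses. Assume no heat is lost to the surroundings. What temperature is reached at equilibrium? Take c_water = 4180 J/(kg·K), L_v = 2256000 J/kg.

T_f ≈ 65.1 °C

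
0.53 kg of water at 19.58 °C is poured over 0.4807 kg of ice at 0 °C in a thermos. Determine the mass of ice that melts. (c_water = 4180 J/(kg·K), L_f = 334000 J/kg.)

m_melted ≈ 0.13 kg

Heat available from the water dropping to 0 °C: 0.53×4180×19.58 = 43378 J.
To melt every bit of ice: 0.4807×334000 = 160554 J.
43378 J < 160554 J, so only part of the ice melts and the system sits at 0 °C.
m_melt = 43378 / L_f = 0.1299 kg.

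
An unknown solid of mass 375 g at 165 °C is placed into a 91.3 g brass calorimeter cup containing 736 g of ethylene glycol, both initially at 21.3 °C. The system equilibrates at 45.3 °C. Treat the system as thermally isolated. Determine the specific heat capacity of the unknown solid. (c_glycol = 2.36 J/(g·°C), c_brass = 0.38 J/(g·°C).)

c ≈ 0.947 J/(g·°C)

Conservation of energy gives ΣQ = 0:
375·c·(45.3 − 165) + 736·2.36·(45.3 − 21.3) + 91.3·0.38·(45.3 − 21.3) = 0
-44888 c = -42520
c = -42520/-44888 ≈ 0.9473 J/(g·°C)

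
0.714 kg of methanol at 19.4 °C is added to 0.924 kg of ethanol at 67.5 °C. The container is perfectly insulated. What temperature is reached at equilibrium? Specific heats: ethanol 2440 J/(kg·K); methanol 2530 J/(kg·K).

Heat gained plus heat lost sum to zero:
0.924×2440×(T − 67.5) + 0.714×2530×(T − 19.4) = 0
(2254.6 + 1806.4) T = 2254.6×67.5 + 1806.4×19.4
T = 187227 / 4061 = 46.1 °C

T_f ≈ 46.1 °C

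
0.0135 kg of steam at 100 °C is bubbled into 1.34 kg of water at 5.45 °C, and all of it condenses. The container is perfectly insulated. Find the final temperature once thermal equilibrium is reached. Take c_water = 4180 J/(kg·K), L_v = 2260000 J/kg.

T_f ≈ 11.8 °C

Setting the total heat transfer to zero:
steam→water at 100 °C releases m L_v = 0.0135×2260000 = 30510; condensate cools 100→T: 0.0135×4180×(T − 100) = 56.43(T − 100); water warms: 1.34×4180×(T − 5.45) = 5601.2(T − 5.45)
5657.6 T = 30510 + 5643 + 30527 = 66680
T ≈ 11.79 °C (< 100 °C, so full condensation is consistent).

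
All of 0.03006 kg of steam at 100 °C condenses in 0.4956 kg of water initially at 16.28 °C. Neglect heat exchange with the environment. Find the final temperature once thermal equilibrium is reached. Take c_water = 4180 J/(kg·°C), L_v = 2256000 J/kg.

Net heat exchanged in the isolated system is zero:
latent heat released on condensation: 0.03006·2256000 = 67815
  condensed water 100 °C→T: 125.65(T − 100)
  water warms: 0.4956·4180·(T − 16.28) = 2071.6(T − 16.28)
2197.3 T = 67815 + 12565 + 33726 = 114106
T ≈ 51.93 °C — below 100 °C, confirming all the steam condensed.

T_f ≈ 51.9 °C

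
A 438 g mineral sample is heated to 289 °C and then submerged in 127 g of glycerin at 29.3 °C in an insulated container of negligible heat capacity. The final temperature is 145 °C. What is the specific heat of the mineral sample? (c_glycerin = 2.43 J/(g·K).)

c ≈ 0.566 J/(g·K)

m_s c (T_s − T_f) = m_glycerin c_glycerin (T_f − T_0):
438·c·(289 − 145) = 127·2.43·(145 − 29.3)
63072 c = 35706  ⇒  c ≈ 0.5661 J/(g·K)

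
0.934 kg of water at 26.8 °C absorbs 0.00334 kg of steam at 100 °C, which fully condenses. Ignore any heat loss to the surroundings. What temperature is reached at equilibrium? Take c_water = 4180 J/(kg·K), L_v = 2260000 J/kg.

T_f ≈ 29.0 °C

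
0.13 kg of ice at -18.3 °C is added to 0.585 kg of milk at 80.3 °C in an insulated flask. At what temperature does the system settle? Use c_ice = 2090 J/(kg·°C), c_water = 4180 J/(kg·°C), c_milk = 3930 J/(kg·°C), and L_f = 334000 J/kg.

T_f ≈ 47.9 °C

Heat gained plus heat lost sum to zero:
ice -18.3→0 °C: 0.13×2090×18.3 = 4972.1
  melt ice: 0.13×334000 = 43420
  meltwater 0→T: 0.13×4180×T = 543.4 T
  milk: 2299(T − 80.3)
2842.4 T = 184614 − 48392 = 136222
T ≈ 47.92 °C — above 0 °C, consistent with complete melting.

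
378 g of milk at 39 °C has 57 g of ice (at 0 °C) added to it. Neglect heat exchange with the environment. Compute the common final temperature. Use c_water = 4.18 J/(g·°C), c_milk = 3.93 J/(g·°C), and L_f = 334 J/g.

T_f ≈ 22.6 °C

Heat gained plus heat lost sum to zero:
melt ice: 57×334 = 19038; meltwater 0→T: 57×4.18×T = 238.26 T; milk: 1485.5(T − 39)
1723.8 T = 57936 − 19038 = 38898
T ≈ 22.57 °C. Since T > 0 °C, the all-ice-melts assumption holds.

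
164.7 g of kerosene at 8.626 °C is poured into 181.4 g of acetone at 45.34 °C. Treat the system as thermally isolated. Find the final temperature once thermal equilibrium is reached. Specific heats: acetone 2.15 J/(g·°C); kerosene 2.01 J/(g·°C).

Setting the total heat transfer to zero:
181.4·2.15·(T − 45.34) + 164.7·2.01·(T − 8.626) = 0
(390.01 + 331.05) T = 390.01·45.34 + 331.05·8.626
T = 20539 / 721.06 = 28.5 °C

T_f ≈ 28.5 °C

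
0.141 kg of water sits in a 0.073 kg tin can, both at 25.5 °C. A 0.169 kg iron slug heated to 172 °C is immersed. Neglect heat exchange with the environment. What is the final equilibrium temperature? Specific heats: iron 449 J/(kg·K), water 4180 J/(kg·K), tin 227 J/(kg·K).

T_f ≈ 41.8 °C

Let T be the final temperature. ΣQ_i = 0:
0.169·449·(T − 172) + 0.141·4180·(T − 25.5) + 0.073·227·(T − 25.5) = 0
75.88(T − 172) + 589.38(T − 25.5) + 16.57(T − 25.5) = 0
(75.88 + 589.38 + 16.57) T = 75.88·172 + 589.38·25.5 + 16.57·25.5
T ≈ 41.80 °C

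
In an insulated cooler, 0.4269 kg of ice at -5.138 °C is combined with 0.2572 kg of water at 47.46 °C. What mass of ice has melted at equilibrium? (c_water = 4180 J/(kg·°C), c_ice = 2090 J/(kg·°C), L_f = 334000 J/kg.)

Cooling the water to 0 °C releases 0.2572·4180·47.46 = 51024 J.
Of that, 0.4269·2090·5.138 = 4584.2 J goes to bring the ice to 0 °C, leaving 46440 J.
Fully melting the ice requires m_ice L_f = 0.4269·334000 = 142585 J.
46440 J < 142585 J, so only part of the ice melts and the system sits at 0 °C.
Mass melted = 46440/334000 ≈ 0.139 kg.

m_melted ≈ 0.139 kg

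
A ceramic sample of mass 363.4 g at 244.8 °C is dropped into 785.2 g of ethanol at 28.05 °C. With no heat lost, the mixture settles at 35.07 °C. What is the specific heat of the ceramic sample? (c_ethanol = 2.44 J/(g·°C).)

Heat lost by the ceramic sample = heat gained by the ethanol:
363.4×c×(244.8 − 35.07) = 785.2×2.44×(35.07 − 28.05)
76216 c = 13450  ⇒  c ≈ 0.1765 J/(g·°C)

c ≈ 0.176 J/(g·°C)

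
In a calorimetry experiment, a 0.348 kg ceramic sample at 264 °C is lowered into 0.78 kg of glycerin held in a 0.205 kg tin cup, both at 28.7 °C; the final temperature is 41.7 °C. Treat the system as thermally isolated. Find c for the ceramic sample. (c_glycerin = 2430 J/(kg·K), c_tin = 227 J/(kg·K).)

Setting the total heat transfer to zero:
0.348·c·(41.7 − 264) + 0.78·2430·(41.7 − 28.7) + 0.205·227·(41.7 − 28.7) = 0
-77.36 c = -25245
c = -25245/-77.36 ≈ 326.3 J/(kg·K)

c ≈ 326 J/(kg·K)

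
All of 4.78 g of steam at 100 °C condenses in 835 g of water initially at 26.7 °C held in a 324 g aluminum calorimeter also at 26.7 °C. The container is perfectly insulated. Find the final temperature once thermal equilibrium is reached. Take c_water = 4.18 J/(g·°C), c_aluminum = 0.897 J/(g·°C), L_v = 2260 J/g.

T_f ≈ 29.9 °C

Sum of m c ΔT and latent-heat terms is zero:
latent heat released on condensation: 4.78×2260 = 10803
  condensate cools 100→T: 4.78×4.18×(T − 100) = 19.98(T − 100)
  original water: 3490.3(T − 26.7)
  cup: 290.63(T − 26.7)
3800.9 T = 10803 + 1998 + 100951 = 113752
T ≈ 29.93 °C, under the boiling point, so the assumption holds.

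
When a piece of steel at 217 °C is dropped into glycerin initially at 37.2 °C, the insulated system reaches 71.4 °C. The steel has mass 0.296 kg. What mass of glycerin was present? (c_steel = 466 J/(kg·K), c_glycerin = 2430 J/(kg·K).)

m ≈ 0.242 kg

Net heat exchanged in the isolated system is zero:
0.296×466×(71.4 − 217) + m×2430×(71.4 − 37.2) = 0
83106 m = 20083
m = 20083/83106 ≈ 0.2417 kg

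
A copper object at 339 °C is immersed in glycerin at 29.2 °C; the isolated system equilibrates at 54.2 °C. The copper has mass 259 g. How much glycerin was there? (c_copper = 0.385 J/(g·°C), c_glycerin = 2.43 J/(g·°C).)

m ≈ 467 g

Heat lost by the copper = heat gained by the glycerin:
259·0.385·(339 − 54.2) = m·2.43·(54.2 − 29.2)
60.75 m = 28399  ⇒  m ≈ 467.5 g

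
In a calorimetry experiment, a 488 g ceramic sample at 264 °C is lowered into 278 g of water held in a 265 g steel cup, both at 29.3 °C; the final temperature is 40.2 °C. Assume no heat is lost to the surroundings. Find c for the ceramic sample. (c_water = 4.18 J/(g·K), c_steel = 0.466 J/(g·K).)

c ≈ 0.128 J/(g·K)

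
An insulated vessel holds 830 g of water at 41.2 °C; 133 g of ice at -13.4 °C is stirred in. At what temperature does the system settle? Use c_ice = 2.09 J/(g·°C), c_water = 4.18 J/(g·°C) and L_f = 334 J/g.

T_f ≈ 23.5 °C

Setting the total heat transfer to zero:
ice -13.4→0 °C: 133×2.09×13.4 = 3724.8
  fusion: m_ice L_f = 133×334 = 44422
  warm the meltwater: 555.94 T
  water: 3469.4(T − 41.2)
4025.3 T = 142939 − 48147 = 94792
T ≈ 23.55 °C. Since T > 0 °C, the all-ice-melts assumption holds.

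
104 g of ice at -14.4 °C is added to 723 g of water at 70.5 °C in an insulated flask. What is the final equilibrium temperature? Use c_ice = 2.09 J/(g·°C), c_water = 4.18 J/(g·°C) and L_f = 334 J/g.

T_f ≈ 50.7 °C

Conservation of energy gives ΣQ = 0:
ice -14.4→0 °C: 104·2.09·14.4 = 3130; latent heat to melt: 104·334 = 34736; meltwater 0→T: 104·4.18·T = 434.72 T; water cools: 723·4.18·(T − 70.5) = 3022.1(T − 70.5)
3456.9 T = 213061 − 37866 = 175195
T ≈ 50.68 °C — above 0 °C, consistent with complete melting.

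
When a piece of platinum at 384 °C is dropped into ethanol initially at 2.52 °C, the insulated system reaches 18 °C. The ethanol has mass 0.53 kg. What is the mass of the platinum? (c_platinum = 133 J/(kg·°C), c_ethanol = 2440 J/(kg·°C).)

m ≈ 0.411 kg

|Q_platinum| = |Q_ethanol|:
m·133·(384 − 18) = 0.53·2440·(18 − 2.52)
48678 m = 20019  ⇒  m ≈ 0.4112 kg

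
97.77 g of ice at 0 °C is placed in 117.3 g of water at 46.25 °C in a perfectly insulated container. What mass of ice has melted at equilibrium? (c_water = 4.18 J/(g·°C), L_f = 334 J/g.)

Cooling the water to 0 °C releases 117.3·4.18·46.25 = 22677 J.
Melting all 97.77 g of ice would need 97.77·334 = 32655 J.
That's not enough to melt it all — equilibrium is at 0 °C with ice remaining.
m_melt = 22677 / L_f = 67.9 g.

m_melted ≈ 67.9 g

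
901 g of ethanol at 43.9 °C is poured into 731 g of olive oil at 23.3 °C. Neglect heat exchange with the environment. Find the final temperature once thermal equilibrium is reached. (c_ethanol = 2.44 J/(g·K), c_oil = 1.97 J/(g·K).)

Heat lost by the ethanol equals heat gained by the oil:
901*2.44*(43.9 − T) = 731*1.97*(T − 23.3)
2198.4(43.9 − T) = 1440.1(T − 23.3)
3638.5 T = 130065  ⇒  T ≈ 35.75 °C

T_f ≈ 35.7 °C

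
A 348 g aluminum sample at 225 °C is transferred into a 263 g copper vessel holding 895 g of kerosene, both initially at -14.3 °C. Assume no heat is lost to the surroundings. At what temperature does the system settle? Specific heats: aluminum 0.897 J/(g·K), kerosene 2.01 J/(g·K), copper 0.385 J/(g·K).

Energy conservation, ΣQ = 0:
348·0.897·(T − 225) + 895·2.01·(T − (-14.3)) + 263·0.385·(T − (-14.3)) = 0
312.16(T − 225) + 1798.9(T − (-14.3)) + 101.25(T − (-14.3)) = 0
(312.16 + 1798.9 + 101.25) T = 312.16·225 + 1798.9·(-14.3) + 101.25·(-14.3)
T ≈ 19.46 °C

T_f ≈ 19.5 °C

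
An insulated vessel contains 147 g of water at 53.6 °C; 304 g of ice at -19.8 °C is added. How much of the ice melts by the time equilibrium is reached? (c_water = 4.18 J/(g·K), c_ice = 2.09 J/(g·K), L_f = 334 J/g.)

m_melted ≈ 60.9 g

Water can give up m c ΔT = 147·4.18·53.6 = 32935 J before reaching 0 °C.
Of that, 304·2.09·19.8 = 12580 J goes to bring the ice to 0 °C, leaving 20355 J.
Melting all 304 g of ice would need 304·334 = 101536 J.
That's not enough to melt it all — equilibrium is at 0 °C with ice remaining.
Mass melted = 20355/334 ≈ 60.94 g.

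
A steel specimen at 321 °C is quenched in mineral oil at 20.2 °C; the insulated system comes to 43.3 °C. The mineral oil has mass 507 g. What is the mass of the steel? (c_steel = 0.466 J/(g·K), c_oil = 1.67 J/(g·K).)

m ≈ 151 g

|Q_steel| = |Q_oil|:
m·0.466·(321 − 43.3) = 507·1.67·(43.3 − 20.2)
129.41 m = 19559  ⇒  m ≈ 151.1 g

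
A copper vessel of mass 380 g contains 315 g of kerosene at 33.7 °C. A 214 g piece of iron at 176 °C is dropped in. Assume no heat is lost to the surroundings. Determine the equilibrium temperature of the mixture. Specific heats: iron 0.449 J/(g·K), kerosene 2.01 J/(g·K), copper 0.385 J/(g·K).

T_f ≈ 49.3 °C

T_f = Σ m_i c_i T_i / Σ m_i c_i:
T_f = (96.09·176 + 633.15·33.7 + 146.3·33.7) / (96.09 + 633.15 + 146.3)
    = 43179 / 875.54 ≈ 49.32 °C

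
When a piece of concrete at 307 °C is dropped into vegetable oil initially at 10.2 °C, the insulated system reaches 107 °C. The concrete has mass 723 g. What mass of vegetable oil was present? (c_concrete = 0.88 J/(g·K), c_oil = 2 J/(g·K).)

|Q_concrete| = |Q_oil|:
723×0.88×(307 − 107) = m×2×(107 − 10.2)
193.6 m = 127248  ⇒  m ≈ 657.3 g

m ≈ 657 g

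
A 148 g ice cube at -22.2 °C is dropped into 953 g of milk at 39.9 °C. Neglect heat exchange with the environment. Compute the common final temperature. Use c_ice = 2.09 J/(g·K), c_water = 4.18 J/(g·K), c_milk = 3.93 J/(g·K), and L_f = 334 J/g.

Heat gained plus heat lost sum to zero:
warm ice to 0 °C: 148·2.09·(0 − (-22.2)) = 6866.9
  fusion: m_ice L_f = 148·334 = 49432
  meltwater 0→T: 148·4.18·T = 618.64 T
  milk cools: 953·3.93·(T − 39.9) = 3745.3(T − 39.9)
4363.9 T = 149437 − 56299 = 93138
T ≈ 21.34 °C (positive, so assuming full melt was valid).

T_f ≈ 21.3 °C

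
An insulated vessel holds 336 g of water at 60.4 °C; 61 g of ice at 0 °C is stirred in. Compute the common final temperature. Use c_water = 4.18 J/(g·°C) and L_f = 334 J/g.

T_f ≈ 38.8 °C

Taking heat into each body as positive, Σ m c ΔT = 0:
melt ice: 61×334 = 20374
  meltwater 0→T: 61×4.18×T = 254.98 T
  water cools: 336×4.18×(T − 60.4) = 1404.5(T − 60.4)
1659.5 T = 84831 − 20374 = 64457
T ≈ 38.84 °C (positive, so assuming full melt was valid).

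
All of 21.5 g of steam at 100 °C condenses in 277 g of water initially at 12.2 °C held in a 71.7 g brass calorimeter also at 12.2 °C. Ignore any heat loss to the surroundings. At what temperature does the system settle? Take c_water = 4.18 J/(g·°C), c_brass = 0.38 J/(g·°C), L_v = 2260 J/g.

Heat gained plus heat lost sum to zero:
condense steam: −21.5×2260 = −48590; condensed water 100 °C→T: 89.87(T − 100); water warms: 277×4.18×(T − 12.2) = 1157.9(T − 12.2); cup: 27.25(T − 12.2)
1275 T = 48590 + 8987 + 14458 = 72035
T ≈ 56.50 °C (< 100 °C, so full condensation is consistent).

T_f ≈ 56.5 °C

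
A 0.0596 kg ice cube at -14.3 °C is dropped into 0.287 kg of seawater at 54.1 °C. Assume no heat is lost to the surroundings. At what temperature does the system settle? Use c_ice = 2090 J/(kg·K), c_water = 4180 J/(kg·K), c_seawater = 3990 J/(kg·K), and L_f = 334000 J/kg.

Setting the total heat transfer to zero:
ice -14.3→0 °C: 0.0596×2090×14.3 = 1781.3; melt ice: 0.0596×334000 = 19906; warm the meltwater: 249.13 T; seawater cools: 0.287×3990×(T − 54.1) = 1145.1(T − 54.1)
1394.3 T = 61952 − 21688 = 40264
T ≈ 28.88 °C. Since T > 0 °C, the all-ice-melts assumption holds.

T_f ≈ 28.9 °C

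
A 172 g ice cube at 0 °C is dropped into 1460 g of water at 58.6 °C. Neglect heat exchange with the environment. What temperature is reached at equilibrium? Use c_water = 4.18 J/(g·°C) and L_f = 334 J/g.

T_f ≈ 44.0 °C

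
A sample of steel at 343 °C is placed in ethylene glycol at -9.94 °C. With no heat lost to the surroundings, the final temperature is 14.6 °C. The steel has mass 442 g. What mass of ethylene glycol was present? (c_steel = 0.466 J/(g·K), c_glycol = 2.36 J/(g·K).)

|Q_steel| = |Q_glycol|:
442×0.466×(343 − 14.6) = m×2.36×(14.6 − (-9.94))
57.91 m = 67641  ⇒  m ≈ 1168 g

m ≈ 1170 g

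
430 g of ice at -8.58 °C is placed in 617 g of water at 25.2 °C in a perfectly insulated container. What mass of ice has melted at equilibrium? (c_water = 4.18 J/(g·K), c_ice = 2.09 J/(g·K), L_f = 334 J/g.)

m_melted ≈ 172 g

Heat available from the water dropping to 0 °C: 617×4.18×25.2 = 64992 J.
Of that, 430×2.09×8.58 = 7710.8 J goes to bring the ice to 0 °C, leaving 57281 J.
Melting all 430 g of ice would need 430×334 = 143620 J.
57281 J < 143620 J, so only part of the ice melts and the system sits at 0 °C.
m_melt = 57281 / L_f = 171.5 g.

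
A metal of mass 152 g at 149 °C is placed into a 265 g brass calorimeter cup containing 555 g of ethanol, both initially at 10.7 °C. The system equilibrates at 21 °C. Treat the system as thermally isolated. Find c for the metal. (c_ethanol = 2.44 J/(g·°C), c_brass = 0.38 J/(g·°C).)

c ≈ 0.77 J/(g·°C)

Energy conservation, ΣQ = 0:
152·c·(21 − 149) + 555·2.44·(21 − 10.7) + 265·0.38·(21 − 10.7) = 0
-19456 c = -14985
c = -14985/-19456 ≈ 0.7702 J/(g·°C)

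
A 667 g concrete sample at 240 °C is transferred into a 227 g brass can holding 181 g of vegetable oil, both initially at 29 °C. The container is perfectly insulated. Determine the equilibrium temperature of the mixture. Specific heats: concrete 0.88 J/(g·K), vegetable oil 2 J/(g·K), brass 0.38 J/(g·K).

Taking heat into each body as positive, Σ m c ΔT = 0:
667×0.88×(T − 240) + 181×2×(T − 29) + 227×0.38×(T − 29) = 0
586.96(T − 240) + 362(T − 29) + 86.26(T − 29) = 0
(586.96 + 362 + 86.26) T = 586.96×240 + 362×29 + 86.26×29
T ≈ 148.64 °C

T_f ≈ 148.6 °C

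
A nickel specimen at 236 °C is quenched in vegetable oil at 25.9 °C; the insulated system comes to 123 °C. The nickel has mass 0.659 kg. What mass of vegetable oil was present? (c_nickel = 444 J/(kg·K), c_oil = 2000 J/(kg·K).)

|Q_nickel| = |Q_oil|:
0.659×444×(236 − 123) = m×2000×(123 − 25.9)
194200 m = 33063  ⇒  m ≈ 0.1703 kg

m ≈ 0.17 kg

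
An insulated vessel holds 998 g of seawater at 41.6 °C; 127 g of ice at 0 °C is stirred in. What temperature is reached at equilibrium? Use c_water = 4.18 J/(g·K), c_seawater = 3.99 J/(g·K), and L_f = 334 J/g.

Setting the total heat transfer to zero:
latent heat to melt: 127·334 = 42418
  warm the meltwater: 530.86 T
  seawater cools: 998·3.99·(T − 41.6) = 3982(T − 41.6)
4512.9 T = 165652 − 42418 = 123234
T ≈ 27.31 °C. Since T > 0 °C, the all-ice-melts assumption holds.

T_f ≈ 27.3 °C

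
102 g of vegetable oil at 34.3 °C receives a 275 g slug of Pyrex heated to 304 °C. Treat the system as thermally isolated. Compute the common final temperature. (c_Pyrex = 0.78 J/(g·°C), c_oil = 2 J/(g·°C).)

T_f ≈ 172.5 °C

Taking heat into each body as positive, Σ m c ΔT = 0:
275×0.78×(T − 304) + 102×2×(T − 34.3) = 0
(214.5 + 204) T = 214.5×304 + 204×34.3
T = 72205/418.5 ≈ 172.53 °C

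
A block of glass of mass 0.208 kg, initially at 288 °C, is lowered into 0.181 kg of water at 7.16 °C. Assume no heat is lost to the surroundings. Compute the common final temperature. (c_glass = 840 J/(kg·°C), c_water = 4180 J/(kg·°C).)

T_f ≈ 59.8 °C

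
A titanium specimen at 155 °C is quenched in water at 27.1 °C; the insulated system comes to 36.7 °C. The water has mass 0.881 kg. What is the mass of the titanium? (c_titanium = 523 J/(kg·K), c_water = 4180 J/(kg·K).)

m ≈ 0.571 kg

|Q_titanium| = |Q_water|:
m×523×(155 − 36.7) = 0.881×4180×(36.7 − 27.1)
61871 m = 35353  ⇒  m ≈ 0.5714 kg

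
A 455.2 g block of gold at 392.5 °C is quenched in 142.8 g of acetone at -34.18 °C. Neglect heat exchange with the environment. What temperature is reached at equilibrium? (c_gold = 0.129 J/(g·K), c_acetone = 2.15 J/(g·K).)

T_f ≈ 34.3 °C

With ΣQ=0 the equilibrium temperature is the m·c-weighted mean:
T_f = (58.72×392.5 + 307.02×(-34.18)) / (58.72 + 307.02)
    = 12554 / 365.74 ≈ 34.32 °C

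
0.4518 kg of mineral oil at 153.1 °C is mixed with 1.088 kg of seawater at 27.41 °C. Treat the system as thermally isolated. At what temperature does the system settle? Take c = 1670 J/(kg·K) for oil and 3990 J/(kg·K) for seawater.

T_f ≈ 46.0 °C

|Q_oil| = |Q_seawater|:
0.4518*1670*(153.1 − T) = 1.088*3990*(T − 27.41)
754.51(153.1 − T) = 4341.1(T − 27.41)
5095.6 T = 234505  ⇒  T ≈ 46.02 °C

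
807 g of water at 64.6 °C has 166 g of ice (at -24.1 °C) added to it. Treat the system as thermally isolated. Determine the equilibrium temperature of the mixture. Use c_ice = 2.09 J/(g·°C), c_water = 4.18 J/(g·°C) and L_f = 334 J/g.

T_f ≈ 37.9 °C

Net heat exchanged in the isolated system is zero:
ice -24.1→0 °C: 166×2.09×24.1 = 8361.3; melt ice: 166×334 = 55444; meltwater 0→T: 166×4.18×T = 693.88 T; water cools: 807×4.18×(T − 64.6) = 3373.3(T − 64.6)
4067.1 T = 217913 − 63805 = 154107
T ≈ 37.89 °C. Since T > 0 °C, the all-ice-melts assumption holds.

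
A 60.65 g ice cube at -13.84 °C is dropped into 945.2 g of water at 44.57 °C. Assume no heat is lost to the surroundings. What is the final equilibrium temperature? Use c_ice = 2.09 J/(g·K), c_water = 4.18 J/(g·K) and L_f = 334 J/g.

T_f ≈ 36.6 °C

Heat gained plus heat lost sum to zero:
warm ice to 0 °C: 60.65×2.09×(0 − (-13.84)) = 1754.3; fusion: m_ice L_f = 60.65×334 = 20257; meltwater 0→T: 60.65×4.18×T = 253.52 T; water cools: 945.2×4.18×(T − 44.57) = 3950.9(T − 44.57)
4204.5 T = 176093 − 22011 = 154082
T ≈ 36.65 °C — above 0 °C, consistent with complete melting.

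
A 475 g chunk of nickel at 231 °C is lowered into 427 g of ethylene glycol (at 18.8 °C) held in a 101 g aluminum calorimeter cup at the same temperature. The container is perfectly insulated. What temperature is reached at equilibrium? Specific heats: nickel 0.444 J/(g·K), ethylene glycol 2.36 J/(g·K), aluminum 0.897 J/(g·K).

Taking heat into each body as positive, Σ m c ΔT = 0:
475*0.444*(T − 231) + 427*2.36*(T − 18.8) + 101*0.897*(T − 18.8) = 0
(210.9 + 1007.7 + 90.6) T = 210.9*231 + 1007.7*18.8 + 90.6*18.8
T = 69366 / 1309.2 = 53 °C

T_f ≈ 53.0 °C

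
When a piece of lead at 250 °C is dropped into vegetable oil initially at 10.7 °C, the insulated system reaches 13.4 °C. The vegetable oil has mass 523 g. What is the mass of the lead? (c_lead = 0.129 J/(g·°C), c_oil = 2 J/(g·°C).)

m ≈ 92.5 g

Let T be the final temperature. ΣQ_i = 0:
m×0.129×(13.4 − 250) + 523×2×(13.4 − 10.7) = 0
-30.52 m = -2824.2
m = -2824.2/-30.52 ≈ 92.53 g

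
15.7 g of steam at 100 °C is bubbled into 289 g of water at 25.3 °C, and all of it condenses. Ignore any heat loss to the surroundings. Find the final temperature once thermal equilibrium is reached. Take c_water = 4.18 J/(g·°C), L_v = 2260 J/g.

Energy balance with sensible and latent terms:
condense steam: −15.7·2260 = −35482
  condensate cools 100→T: 15.7·4.18·(T − 100) = 65.63(T − 100)
  water warms: 289·4.18·(T − 25.3) = 1208(T − 25.3)
1273.6 T = 35482 + 6562.6 + 30563 = 72608
T ≈ 57.01 °C, under the boiling point, so the assumption holds.

T_f ≈ 57.0 °C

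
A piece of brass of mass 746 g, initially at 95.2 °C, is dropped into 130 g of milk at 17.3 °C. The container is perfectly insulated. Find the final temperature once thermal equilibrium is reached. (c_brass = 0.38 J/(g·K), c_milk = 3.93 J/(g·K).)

T_f ≈ 45.1 °C

Energy conservation, ΣQ = 0:
746*0.38*(T − 95.2) + 130*3.93*(T − 17.3) = 0
283.48(T − 95.2) + 510.9(T − 17.3) = 0
794.38 T = 35826
T = 35826 / 794.38 = 45.1 °C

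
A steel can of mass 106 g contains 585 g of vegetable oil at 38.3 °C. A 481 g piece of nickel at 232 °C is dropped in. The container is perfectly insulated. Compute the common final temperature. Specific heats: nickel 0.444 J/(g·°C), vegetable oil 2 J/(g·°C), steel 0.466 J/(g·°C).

With ΣQ=0 the equilibrium temperature is the m·c-weighted mean:
T_f = (213.56*232 + 1170*38.3 + 49.4*38.3) / (213.56 + 1170 + 49.4)
    = 96250 / 1433 ≈ 67.17 °C

T_f ≈ 67.2 °C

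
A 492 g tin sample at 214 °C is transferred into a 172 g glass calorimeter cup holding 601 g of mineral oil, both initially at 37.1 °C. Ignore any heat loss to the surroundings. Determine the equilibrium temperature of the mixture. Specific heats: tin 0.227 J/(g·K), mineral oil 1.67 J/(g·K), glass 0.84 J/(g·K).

T_f ≈ 52.8 °C

With ΣQ=0 the equilibrium temperature is the m·c-weighted mean:
T_f = (111.68×214 + 1003.7×37.1 + 144.48×37.1) / (111.68 + 1003.7 + 144.48)
    = 66497 / 1259.8 ≈ 52.78 °C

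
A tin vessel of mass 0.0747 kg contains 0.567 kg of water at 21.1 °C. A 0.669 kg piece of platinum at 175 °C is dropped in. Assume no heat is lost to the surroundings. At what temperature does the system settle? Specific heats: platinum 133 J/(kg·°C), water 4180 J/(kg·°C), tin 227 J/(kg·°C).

Conservation of energy gives ΣQ = 0:
0.669·133·(T − 175) + 0.567·4180·(T − 21.1) + 0.0747·227·(T − 21.1) = 0
88.98(T − 175) + 2370.1(T − 21.1) + 16.96(T − 21.1) = 0
2476 T = 65937
T ≈ 26.63 °C

T_f ≈ 26.6 °C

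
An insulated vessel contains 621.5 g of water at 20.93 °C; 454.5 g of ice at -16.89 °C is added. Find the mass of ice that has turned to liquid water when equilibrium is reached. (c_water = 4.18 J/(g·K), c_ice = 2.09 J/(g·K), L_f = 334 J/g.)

m_melted ≈ 115 g

Heat available from the water dropping to 0 °C: 621.5·4.18·20.93 = 54373 J.
Warming the ice to 0 °C takes 454.5·2.09·16.89 = 16044 J, leaving 38330 J for melting.
To melt every bit of ice: 454.5·334 = 151803 J.
38330 J < 151803 J, so only part of the ice melts and the system sits at 0 °C.
Mass melted = 38330/334 ≈ 114.8 g.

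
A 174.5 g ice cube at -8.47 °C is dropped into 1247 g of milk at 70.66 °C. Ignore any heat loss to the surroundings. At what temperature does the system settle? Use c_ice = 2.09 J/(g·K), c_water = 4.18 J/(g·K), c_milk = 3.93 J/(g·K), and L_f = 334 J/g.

T_f ≈ 50.6 °C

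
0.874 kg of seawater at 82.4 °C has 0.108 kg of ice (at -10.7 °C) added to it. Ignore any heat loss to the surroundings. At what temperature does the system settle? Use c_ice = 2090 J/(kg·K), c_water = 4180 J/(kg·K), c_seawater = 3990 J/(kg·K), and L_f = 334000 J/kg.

T_f ≈ 63.2 °C

Setting the total heat transfer to zero:
ice -10.7→0 °C: 0.108·2090·10.7 = 2415.2
  latent heat to melt: 0.108·334000 = 36072
  warm the meltwater: 451.44 T
  seawater: 3487.3(T − 82.4)
3938.7 T = 287350 − 38487 = 248863
T ≈ 63.18 °C — above 0 °C, consistent with complete melting.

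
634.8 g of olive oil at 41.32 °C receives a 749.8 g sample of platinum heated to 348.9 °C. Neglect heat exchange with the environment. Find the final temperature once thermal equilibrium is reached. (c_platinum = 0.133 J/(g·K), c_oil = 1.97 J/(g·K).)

T_f ≈ 64.0 °C

Heat gained plus heat lost sum to zero:
749.8*0.133*(T − 348.9) + 634.8*1.97*(T − 41.32) = 0
1350.3 T = 86466
T = 86466/1350.3 ≈ 64.04 °C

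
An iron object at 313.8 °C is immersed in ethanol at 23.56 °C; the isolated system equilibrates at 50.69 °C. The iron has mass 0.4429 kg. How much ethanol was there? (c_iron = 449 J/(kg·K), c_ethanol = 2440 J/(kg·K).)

m ≈ 0.79 kg

Energy conservation, ΣQ = 0:
0.4429×449×(50.69 − 313.8) + m×2440×(50.69 − 23.56) = 0
66197 m = 52323
m = 52323/66197 ≈ 0.7904 kg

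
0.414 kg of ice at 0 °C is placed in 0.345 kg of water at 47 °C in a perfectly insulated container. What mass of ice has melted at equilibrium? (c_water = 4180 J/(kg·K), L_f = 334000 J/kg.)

Water can give up m c ΔT = 0.345·4180·47 = 67779 J before reaching 0 °C.
To melt every bit of ice: 0.414·334000 = 138276 J.
That's not enough to melt it all — equilibrium is at 0 °C with ice remaining.
m_melted·334000 = 67779  ⇒  m_melted ≈ 0.2029 kg.

m_melted ≈ 0.203 kg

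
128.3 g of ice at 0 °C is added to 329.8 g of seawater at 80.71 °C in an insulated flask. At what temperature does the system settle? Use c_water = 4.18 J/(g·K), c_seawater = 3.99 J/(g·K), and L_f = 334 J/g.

T_f ≈ 34.2 °C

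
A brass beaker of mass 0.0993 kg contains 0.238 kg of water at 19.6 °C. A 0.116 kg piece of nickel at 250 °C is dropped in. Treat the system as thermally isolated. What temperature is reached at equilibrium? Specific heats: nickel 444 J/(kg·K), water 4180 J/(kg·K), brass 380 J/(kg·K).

Conservation of energy gives ΣQ = 0:
0.116·444·(T − 250) + 0.238·4180·(T − 19.6) + 0.0993·380·(T − 19.6) = 0
(51.5 + 994.84 + 37.73) T = 51.5·250 + 994.84·19.6 + 37.73·19.6
T = 33114 / 1084.1 = 30.5 °C

T_f ≈ 30.5 °C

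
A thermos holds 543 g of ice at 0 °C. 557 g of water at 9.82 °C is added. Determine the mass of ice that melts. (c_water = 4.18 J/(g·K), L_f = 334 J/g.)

Water can give up m c ΔT = 557·4.18·9.82 = 22864 J before reaching 0 °C.
Fully melting the ice requires m_ice L_f = 543·334 = 181362 J.
22864 J < 181362 J, so only part of the ice melts and the system sits at 0 °C.
m_melted·334 = 22864  ⇒  m_melted ≈ 68.45 g.

m_melted ≈ 68.5 g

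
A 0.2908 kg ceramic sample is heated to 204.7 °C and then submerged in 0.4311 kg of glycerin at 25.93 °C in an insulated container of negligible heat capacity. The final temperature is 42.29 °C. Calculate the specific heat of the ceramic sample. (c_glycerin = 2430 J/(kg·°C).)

m_s c (T_s − T_f) = m_glycerin c_glycerin (T_f − T_0):
0.2908·c·(204.7 − 42.29) = 0.4311·2430·(42.29 − 25.93)
47.23 c = 17138  ⇒  c ≈ 362.9 J/(kg·°C)

c ≈ 363 J/(kg·°C)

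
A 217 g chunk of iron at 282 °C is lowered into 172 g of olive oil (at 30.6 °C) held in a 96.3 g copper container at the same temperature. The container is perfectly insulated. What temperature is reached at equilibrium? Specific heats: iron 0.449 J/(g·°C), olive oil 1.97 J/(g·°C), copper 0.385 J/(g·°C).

Heat gained plus heat lost sum to zero:
217×0.449×(T − 282) + 172×1.97×(T − 30.6) + 96.3×0.385×(T − 30.6) = 0
473.35 T = 38979
T = 38979/473.35 ≈ 82.35 °C

T_f ≈ 82.3 °C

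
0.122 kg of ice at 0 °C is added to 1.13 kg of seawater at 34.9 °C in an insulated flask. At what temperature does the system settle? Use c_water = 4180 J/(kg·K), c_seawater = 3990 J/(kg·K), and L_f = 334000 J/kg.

T_f ≈ 23.2 °C

Net heat exchanged in the isolated system is zero:
melt ice: 0.122×334000 = 40748; warm the meltwater: 509.96 T; seawater: 4508.7(T − 34.9)
5018.7 T = 157354 − 40748 = 116606
T ≈ 23.23 °C (positive, so assuming full melt was valid).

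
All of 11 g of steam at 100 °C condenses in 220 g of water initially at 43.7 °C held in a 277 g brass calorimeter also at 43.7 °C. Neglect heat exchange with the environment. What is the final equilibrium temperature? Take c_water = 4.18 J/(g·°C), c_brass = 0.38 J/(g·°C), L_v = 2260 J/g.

Let T be the final temperature. ΣQ_i = 0:
latent heat released on condensation: 11·2260 = 24860; condensate cools 100→T: 11·4.18·(T − 100) = 45.98(T − 100); water warms: 220·4.18·(T − 43.7) = 919.6(T − 43.7); brass cup: 277·0.38·(T − 43.7) = 105.26(T − 43.7)
1070.8 T = 24860 + 4598 + 44786 = 74244
T ≈ 69.33 °C — below 100 °C, confirming all the steam condensed.

T_f ≈ 69.3 °C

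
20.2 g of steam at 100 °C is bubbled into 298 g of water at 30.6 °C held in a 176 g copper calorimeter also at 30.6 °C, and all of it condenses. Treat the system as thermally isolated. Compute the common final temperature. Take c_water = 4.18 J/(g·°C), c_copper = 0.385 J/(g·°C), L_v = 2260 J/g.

Setting the total heat transfer to zero:
latent heat released on condensation: 20.2·2260 = 45652
  condensed water 100 °C→T: 84.44(T − 100)
  original water: 1245.6(T − 30.6)
  copper cup: 176·0.385·(T − 30.6) = 67.76(T − 30.6)
1397.8 T = 45652 + 8443.6 + 40190 = 94286
T ≈ 67.45 °C, under the boiling point, so the assumption holds.

T_f ≈ 67.5 °C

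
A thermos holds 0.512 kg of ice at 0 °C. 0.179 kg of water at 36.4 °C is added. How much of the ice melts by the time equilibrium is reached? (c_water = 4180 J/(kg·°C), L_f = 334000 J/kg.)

m_melted ≈ 0.0815 kg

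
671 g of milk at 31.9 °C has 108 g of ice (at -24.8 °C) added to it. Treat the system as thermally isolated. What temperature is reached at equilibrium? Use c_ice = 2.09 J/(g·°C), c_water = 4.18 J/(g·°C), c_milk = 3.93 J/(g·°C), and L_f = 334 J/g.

T_f ≈ 13.7 °C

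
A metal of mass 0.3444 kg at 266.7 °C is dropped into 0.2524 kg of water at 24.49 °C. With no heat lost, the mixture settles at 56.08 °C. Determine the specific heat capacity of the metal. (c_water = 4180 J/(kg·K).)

c ≈ 459 J/(kg·K)

Heat lost by the metal = heat gained by the water:
0.3444·c·(266.7 − 56.08) = 0.2524·4180·(56.08 − 24.49)
72.54 c = 33328  ⇒  c ≈ 459.5 J/(kg·K)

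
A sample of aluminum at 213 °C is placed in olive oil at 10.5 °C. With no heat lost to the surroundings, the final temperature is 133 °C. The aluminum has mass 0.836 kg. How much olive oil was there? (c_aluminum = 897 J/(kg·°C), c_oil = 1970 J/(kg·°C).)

m ≈ 0.249 kg

Let T be the final temperature. ΣQ_i = 0:
0.836×897×(133 − 213) + m×1970×(133 − 10.5) = 0
241325 m = 59991
m = 59991/241325 ≈ 0.2486 kg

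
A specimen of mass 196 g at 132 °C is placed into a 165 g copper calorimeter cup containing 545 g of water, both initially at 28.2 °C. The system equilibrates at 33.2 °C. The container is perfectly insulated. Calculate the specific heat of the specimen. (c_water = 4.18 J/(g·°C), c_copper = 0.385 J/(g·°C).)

c ≈ 0.605 J/(g·°C)

Taking heat into each body as positive, Σ m c ΔT = 0:
196·c·(33.2 − 132) + 545·4.18·(33.2 − 28.2) + 165·0.385·(33.2 − 28.2) = 0
-19365 c = -11708
c = -11708/-19365 ≈ 0.6046 J/(g·°C)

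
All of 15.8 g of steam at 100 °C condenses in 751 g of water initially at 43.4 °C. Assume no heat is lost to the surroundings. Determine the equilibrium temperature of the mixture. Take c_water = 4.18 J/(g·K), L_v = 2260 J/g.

Sum of m c ΔT and latent-heat terms is zero:
latent heat released on condensation: 15.8×2260 = 35708; condensate cools 100→T: 15.8×4.18×(T − 100) = 66.04(T − 100); water warms: 751×4.18×(T − 43.4) = 3139.2(T − 43.4)
3205.2 T = 35708 + 6604.4 + 136240 = 178553
T ≈ 55.71 °C — below 100 °C, confirming all the steam condensed.

T_f ≈ 55.7 °C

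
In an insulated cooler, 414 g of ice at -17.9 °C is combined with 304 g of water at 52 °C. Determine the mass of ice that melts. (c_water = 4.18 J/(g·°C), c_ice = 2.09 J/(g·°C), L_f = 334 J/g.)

m_melted ≈ 151 g

Heat available from the water dropping to 0 °C: 304×4.18×52 = 66077 J.
Warming the ice to 0 °C takes 414×2.09×17.9 = 15488 J, leaving 50589 J for melting.
To melt every bit of ice: 414×334 = 138276 J.
That's not enough to melt it all — equilibrium is at 0 °C with ice remaining.
Mass melted = 50589/334 ≈ 151.5 g.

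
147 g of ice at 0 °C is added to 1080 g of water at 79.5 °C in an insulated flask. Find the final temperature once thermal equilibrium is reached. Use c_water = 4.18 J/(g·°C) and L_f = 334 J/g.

T_f ≈ 60.4 °C

Net heat exchanged in the isolated system is zero:
melt ice: 147×334 = 49098
  meltwater 0→T: 147×4.18×T = 614.46 T
  water cools: 1080×4.18×(T − 79.5) = 4514.4(T − 79.5)
5128.9 T = 358895 − 49098 = 309797
T ≈ 60.40 °C — above 0 °C, consistent with complete melting.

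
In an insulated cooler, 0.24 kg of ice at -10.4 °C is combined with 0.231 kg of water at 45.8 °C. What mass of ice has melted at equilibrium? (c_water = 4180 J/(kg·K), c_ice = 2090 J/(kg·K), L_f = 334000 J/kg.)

Water can give up m c ΔT = 0.231×4180×45.8 = 44224 J before reaching 0 °C.
Of that, 0.24×2090×10.4 = 5216.6 J goes to bring the ice to 0 °C, leaving 39007 J.
Melting all 0.24 kg of ice would need 0.24×334000 = 80160 J.
That's not enough to melt it all — equilibrium is at 0 °C with ice remaining.
m_melt = 39007 / L_f = 0.1168 kg.

m_melted ≈ 0.117 kg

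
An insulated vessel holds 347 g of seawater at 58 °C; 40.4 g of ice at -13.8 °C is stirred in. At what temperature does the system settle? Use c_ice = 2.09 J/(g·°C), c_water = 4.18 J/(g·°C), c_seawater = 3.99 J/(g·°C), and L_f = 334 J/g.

T_f ≈ 42.3 °C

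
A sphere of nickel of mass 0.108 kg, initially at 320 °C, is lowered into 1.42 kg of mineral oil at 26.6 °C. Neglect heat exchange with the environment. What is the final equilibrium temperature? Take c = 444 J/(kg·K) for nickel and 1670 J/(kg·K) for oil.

Taking heat into each body as positive, Σ m c ΔT = 0:
0.108*444*(T − 320) + 1.42*1670*(T − 26.6) = 0
47.95(T − 320) + 2371.4(T − 26.6) = 0
2419.4 T = 78424
T ≈ 32.42 °C

T_f ≈ 32.4 °C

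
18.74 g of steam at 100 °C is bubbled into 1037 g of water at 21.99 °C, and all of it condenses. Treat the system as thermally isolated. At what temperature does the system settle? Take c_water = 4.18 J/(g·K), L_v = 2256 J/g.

T_f ≈ 33.0 °C

Setting the total heat transfer to zero:
steam→water at 100 °C releases m L_v = 18.74×2256 = 42277; condensed water 100 °C→T: 78.33(T − 100); water warms: 1037×4.18×(T − 21.99) = 4334.7(T − 21.99)
4413 T = 42277 + 7833.3 + 95319 = 145430
T ≈ 32.95 °C (< 100 °C, so full condensation is consistent).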